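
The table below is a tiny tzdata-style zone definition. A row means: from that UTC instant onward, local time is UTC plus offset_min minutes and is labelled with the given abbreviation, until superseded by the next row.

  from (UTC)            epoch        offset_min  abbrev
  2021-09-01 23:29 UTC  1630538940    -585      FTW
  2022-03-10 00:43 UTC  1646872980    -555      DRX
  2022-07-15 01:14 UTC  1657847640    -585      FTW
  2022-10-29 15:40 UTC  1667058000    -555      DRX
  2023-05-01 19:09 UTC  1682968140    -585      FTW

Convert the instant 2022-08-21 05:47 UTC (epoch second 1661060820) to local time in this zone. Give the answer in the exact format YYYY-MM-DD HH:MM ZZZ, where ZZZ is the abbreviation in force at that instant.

2022-08-20 20:02 FTW

Query: 2022-08-21 05:47 UTC
Rule 3/5 (FTW, -09:45): 2022-07-15 01:14 UTC ≤ query < 2022-10-29 15:40 UTC
5·60 + 47 - 585 = -238 min
-238 = -1·1440 + 1202; 1202 = 20·60 + 2 → 20:02, 2022-08-21 - 1 day = 2022-08-20
→ 2022-08-20 20:02 FTW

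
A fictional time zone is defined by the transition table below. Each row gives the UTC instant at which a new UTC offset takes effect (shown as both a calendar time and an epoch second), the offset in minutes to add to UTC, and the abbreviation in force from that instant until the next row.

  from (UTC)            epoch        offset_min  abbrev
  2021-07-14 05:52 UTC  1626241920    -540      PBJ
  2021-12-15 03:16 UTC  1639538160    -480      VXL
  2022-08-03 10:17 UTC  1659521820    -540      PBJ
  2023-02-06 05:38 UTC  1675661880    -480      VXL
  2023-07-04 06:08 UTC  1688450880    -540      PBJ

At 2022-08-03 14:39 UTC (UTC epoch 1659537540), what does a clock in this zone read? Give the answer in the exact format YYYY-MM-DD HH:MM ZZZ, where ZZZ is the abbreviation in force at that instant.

Query: 2022-08-03 14:39 UTC
Rule 3/5 (PBJ, -09:00): 2022-08-03 10:17 UTC ≤ query < 2023-02-06 05:38 UTC
14·60 + 39 - 540 = 339 min
339 = 0·1440 + 339; 339 = 5·60 + 39 → 05:39, same day
→ 2022-08-03 05:39 PBJ

2022-08-03 05:39 PBJ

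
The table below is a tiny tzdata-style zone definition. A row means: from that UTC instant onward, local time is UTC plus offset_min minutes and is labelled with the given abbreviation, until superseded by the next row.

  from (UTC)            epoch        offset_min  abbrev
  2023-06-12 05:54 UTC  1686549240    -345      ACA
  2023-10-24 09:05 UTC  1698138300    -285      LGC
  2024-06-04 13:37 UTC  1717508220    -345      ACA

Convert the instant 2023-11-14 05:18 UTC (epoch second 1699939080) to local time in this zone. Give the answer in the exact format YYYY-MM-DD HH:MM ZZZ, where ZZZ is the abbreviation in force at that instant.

2023-11-14 00:33 LGC

Query: 2023-11-14 05:18 UTC
Rule 2/3 (LGC, -04:45): 2023-10-24 09:05 UTC ≤ query < 2024-06-04 13:37 UTC
5·60 + 18 - 285 = 33 min
33 = 0·1440 + 33; 33 = 0·60 + 33 → 00:33, same day
→ 2023-11-14 00:33 LGC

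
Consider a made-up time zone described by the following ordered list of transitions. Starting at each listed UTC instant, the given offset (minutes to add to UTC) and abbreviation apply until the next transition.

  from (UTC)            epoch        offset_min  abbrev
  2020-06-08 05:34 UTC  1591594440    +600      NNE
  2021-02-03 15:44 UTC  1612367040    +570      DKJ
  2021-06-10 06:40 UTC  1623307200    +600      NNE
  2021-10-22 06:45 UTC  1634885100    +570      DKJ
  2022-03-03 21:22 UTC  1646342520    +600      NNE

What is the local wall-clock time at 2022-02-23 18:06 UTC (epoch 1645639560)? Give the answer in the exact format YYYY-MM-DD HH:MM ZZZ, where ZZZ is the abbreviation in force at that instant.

Query: 2022-02-23 18:06 UTC
Rule 4/5 (DKJ, +09:30): 2021-10-22 06:45 UTC ≤ query < 2022-03-03 21:22 UTC
18·60 + 6 + 570 = 1656 min
1656 = 1·1440 + 216; 216 = 3·60 + 36 → 03:36, 2022-02-23 + 1 day = 2022-02-24
→ 2022-02-24 03:36 DKJ

2022-02-24 03:36 DKJ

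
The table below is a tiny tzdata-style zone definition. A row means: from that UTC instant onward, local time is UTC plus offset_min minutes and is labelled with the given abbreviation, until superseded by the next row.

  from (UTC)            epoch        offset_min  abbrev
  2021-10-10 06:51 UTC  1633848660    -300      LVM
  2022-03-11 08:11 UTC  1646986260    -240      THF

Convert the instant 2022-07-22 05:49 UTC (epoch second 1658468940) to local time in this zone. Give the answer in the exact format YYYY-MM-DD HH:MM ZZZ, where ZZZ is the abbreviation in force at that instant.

Query: 2022-07-22 05:49 UTC
Rule 2/2 (THF, -04:00): 2022-03-11 08:11 UTC ≤ query < +∞
5·60 + 49 - 240 = 109 min
109 = 0·1440 + 109; 109 = 1·60 + 49 → 01:49, same day
→ 2022-07-22 01:49 THF

2022-07-22 01:49 THF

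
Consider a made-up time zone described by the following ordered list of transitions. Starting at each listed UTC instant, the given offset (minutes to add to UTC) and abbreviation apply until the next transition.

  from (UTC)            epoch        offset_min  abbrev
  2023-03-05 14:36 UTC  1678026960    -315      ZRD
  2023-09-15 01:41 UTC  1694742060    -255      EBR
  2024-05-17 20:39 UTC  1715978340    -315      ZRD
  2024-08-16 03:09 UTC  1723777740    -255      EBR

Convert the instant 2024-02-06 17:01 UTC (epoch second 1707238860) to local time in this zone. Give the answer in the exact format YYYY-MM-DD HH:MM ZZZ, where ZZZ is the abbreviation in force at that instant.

2024-02-06 12:46 EBR

Query: 2024-02-06 17:01 UTC
Rule 2/4 (EBR, -04:15): 2023-09-15 01:41 UTC ≤ query < 2024-05-17 20:39 UTC
17·60 + 1 - 255 = 766 min
766 = 0·1440 + 766; 766 = 12·60 + 46 → 12:46, same day
→ 2024-02-06 12:46 EBR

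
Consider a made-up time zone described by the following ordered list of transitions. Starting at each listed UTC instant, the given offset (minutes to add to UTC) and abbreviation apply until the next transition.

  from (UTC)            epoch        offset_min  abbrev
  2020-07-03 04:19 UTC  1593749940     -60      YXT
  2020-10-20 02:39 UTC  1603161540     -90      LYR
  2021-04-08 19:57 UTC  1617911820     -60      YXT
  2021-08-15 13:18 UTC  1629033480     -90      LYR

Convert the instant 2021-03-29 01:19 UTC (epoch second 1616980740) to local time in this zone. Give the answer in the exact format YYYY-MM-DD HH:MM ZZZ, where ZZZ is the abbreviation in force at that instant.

2021-03-28 23:49 LYR

Query: 2021-03-29 01:19 UTC
Rule 2/4 (LYR, -01:30): 2020-10-20 02:39 UTC ≤ query < 2021-04-08 19:57 UTC
1·60 + 19 - 90 = -11 min
-11 = -1·1440 + 1429; 1429 = 23·60 + 49 → 23:49, 2021-03-29 - 1 day = 2021-03-28
→ 2021-03-28 23:49 LYR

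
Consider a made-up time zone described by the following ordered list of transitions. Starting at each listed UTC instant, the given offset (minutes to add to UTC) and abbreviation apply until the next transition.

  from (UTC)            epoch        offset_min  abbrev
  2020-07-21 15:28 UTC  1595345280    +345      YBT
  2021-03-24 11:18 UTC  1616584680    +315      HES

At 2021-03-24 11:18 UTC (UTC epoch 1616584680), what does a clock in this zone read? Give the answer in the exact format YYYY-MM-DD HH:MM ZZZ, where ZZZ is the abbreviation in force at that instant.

2021-03-24 16:33 HES

Query: 2021-03-24 11:18 UTC
Rule 2/2 (HES, +05:15): 2021-03-24 11:18 UTC ≤ query < +∞
11·60 + 18 + 315 = 993 min
993 = 0·1440 + 993; 993 = 16·60 + 33 → 16:33, same day
→ 2021-03-24 16:33 HES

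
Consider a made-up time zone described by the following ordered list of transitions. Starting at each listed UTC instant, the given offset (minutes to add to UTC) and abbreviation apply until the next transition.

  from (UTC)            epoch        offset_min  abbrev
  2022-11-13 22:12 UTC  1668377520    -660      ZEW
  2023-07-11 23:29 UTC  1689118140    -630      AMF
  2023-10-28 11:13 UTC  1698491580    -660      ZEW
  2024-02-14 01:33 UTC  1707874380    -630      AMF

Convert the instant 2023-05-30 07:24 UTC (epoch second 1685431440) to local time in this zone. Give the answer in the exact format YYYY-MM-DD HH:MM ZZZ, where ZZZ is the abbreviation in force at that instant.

Query: 2023-05-30 07:24 UTC
Rule 1/4 (ZEW, -11:00): 2022-11-13 22:12 UTC ≤ query < 2023-07-11 23:29 UTC
7·60 + 24 - 660 = -216 min
-216 = -1·1440 + 1224; 1224 = 20·60 + 24 → 20:24, 2023-05-30 - 1 day = 2023-05-29
→ 2023-05-29 20:24 ZEW

2023-05-29 20:24 ZEW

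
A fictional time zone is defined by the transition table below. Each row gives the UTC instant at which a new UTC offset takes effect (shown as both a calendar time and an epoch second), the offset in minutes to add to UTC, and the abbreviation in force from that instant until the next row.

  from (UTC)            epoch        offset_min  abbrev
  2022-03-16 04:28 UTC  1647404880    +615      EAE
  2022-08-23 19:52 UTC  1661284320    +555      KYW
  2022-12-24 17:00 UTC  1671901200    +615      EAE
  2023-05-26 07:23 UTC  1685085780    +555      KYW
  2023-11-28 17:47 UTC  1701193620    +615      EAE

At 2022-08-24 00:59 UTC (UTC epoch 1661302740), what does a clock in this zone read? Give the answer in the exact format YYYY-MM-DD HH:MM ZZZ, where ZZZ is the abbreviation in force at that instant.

2022-08-24 10:14 KYW

Query: 2022-08-24 00:59 UTC
Rule 2/5 (KYW, +09:15): 2022-08-23 19:52 UTC ≤ query < 2022-12-24 17:00 UTC
0·60 + 59 + 555 = 614 min
614 = 0·1440 + 614; 614 = 10·60 + 14 → 10:14, same day
→ 2022-08-24 10:14 KYW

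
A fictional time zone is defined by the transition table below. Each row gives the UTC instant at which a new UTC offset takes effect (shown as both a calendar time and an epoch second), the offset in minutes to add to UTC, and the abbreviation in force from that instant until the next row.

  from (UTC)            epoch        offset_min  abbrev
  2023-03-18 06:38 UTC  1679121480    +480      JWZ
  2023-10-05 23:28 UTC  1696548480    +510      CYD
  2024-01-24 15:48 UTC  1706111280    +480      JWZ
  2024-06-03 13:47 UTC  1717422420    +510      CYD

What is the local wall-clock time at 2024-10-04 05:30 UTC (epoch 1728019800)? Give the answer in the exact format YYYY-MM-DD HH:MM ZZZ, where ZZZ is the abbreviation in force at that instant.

2024-10-04 14:00 CYD

Query: 2024-10-04 05:30 UTC
Rule 4/4 (CYD, +08:30): 2024-06-03 13:47 UTC ≤ query < +∞
5·60 + 30 + 510 = 840 min
840 = 0·1440 + 840; 840 = 14·60 + 0 → 14:00, same day
→ 2024-10-04 14:00 CYD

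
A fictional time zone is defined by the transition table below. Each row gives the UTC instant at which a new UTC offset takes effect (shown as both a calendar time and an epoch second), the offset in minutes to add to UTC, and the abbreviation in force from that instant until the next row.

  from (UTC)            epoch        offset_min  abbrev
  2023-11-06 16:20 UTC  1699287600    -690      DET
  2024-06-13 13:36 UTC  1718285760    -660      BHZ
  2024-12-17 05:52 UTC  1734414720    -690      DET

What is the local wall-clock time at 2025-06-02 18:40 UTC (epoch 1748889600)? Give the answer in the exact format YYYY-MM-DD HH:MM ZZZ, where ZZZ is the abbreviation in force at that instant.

2025-06-02 07:10 DET

Query: 2025-06-02 18:40 UTC
Rule 3/3 (DET, -11:30): 2024-12-17 05:52 UTC ≤ query < +∞
18·60 + 40 - 690 = 430 min
430 = 0·1440 + 430; 430 = 7·60 + 10 → 07:10, same day
→ 2025-06-02 07:10 DET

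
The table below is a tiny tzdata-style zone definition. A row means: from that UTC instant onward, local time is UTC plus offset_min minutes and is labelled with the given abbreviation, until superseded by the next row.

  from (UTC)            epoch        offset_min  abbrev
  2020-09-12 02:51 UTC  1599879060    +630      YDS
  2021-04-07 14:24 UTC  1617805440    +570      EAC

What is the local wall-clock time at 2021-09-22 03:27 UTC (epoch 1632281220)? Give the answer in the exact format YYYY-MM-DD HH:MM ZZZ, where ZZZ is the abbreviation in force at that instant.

Query: 2021-09-22 03:27 UTC
Rule 2/2 (EAC, +09:30): 2021-04-07 14:24 UTC ≤ query < +∞
3·60 + 27 + 570 = 777 min
777 = 0·1440 + 777; 777 = 12·60 + 57 → 12:57, same day
→ 2021-09-22 12:57 EAC

2021-09-22 12:57 EAC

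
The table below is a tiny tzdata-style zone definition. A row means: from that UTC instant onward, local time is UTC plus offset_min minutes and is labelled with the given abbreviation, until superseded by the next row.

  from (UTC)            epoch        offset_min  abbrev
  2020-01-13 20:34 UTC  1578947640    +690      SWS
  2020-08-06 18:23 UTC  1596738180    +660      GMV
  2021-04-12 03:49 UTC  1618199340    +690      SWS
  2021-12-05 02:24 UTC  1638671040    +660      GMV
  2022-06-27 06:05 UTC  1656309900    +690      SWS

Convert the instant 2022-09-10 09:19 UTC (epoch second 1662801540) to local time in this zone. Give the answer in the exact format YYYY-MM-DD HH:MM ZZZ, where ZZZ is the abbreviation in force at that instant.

2022-09-10 20:49 SWS

Query: 2022-09-10 09:19 UTC
Rule 5/5 (SWS, +11:30): 2022-06-27 06:05 UTC ≤ query < +∞
9·60 + 19 + 690 = 1249 min
1249 = 0·1440 + 1249; 1249 = 20·60 + 49 → 20:49, same day
→ 2022-09-10 20:49 SWS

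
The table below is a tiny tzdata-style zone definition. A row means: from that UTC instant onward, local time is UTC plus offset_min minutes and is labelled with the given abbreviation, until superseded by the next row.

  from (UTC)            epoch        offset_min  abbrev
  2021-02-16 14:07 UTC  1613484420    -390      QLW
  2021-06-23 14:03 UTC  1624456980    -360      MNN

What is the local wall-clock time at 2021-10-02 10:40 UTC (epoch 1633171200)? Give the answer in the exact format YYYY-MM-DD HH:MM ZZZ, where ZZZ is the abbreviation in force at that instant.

2021-10-02 04:40 MNN

Query: 2021-10-02 10:40 UTC
Rule 2/2 (MNN, -06:00): 2021-06-23 14:03 UTC ≤ query < +∞
10·60 + 40 - 360 = 280 min
280 = 0·1440 + 280; 280 = 4·60 + 40 → 04:40, same day
→ 2021-10-02 04:40 MNN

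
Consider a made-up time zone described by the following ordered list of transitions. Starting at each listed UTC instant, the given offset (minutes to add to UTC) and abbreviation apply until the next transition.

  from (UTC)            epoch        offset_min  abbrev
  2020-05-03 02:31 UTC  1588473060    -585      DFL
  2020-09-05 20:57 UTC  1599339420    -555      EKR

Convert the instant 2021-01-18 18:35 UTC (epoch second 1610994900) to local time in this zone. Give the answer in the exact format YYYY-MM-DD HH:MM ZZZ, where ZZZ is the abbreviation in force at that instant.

Query: 2021-01-18 18:35 UTC
Rule 2/2 (EKR, -09:15): 2020-09-05 20:57 UTC ≤ query < +∞
18·60 + 35 - 555 = 560 min
560 = 0·1440 + 560; 560 = 9·60 + 20 → 09:20, same day
→ 2021-01-18 09:20 EKR

2021-01-18 09:20 EKR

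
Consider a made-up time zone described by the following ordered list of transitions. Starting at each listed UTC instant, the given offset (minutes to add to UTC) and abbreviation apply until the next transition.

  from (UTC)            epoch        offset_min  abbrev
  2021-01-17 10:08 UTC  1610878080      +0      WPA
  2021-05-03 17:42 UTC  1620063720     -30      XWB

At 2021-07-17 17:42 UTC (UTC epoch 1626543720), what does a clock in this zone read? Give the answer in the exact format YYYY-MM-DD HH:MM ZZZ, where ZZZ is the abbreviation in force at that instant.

Query: 2021-07-17 17:42 UTC
Rule 2/2 (XWB, -00:30): 2021-05-03 17:42 UTC ≤ query < +∞
17·60 + 42 - 30 = 1032 min
1032 = 0·1440 + 1032; 1032 = 17·60 + 12 → 17:12, same day
→ 2021-07-17 17:12 XWB

2021-07-17 17:12 XWB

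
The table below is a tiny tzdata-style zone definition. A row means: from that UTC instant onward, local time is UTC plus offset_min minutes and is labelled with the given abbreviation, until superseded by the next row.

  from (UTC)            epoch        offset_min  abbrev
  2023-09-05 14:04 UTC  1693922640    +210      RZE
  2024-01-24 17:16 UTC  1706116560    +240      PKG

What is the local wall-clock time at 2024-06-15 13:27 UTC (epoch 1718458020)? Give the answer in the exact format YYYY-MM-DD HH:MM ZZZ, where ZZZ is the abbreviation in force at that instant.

2024-06-15 17:27 PKG

Query: 2024-06-15 13:27 UTC
Rule 2/2 (PKG, +04:00): 2024-01-24 17:16 UTC ≤ query < +∞
13·60 + 27 + 240 = 1047 min
1047 = 0·1440 + 1047; 1047 = 17·60 + 27 → 17:27, same day
→ 2024-06-15 17:27 PKG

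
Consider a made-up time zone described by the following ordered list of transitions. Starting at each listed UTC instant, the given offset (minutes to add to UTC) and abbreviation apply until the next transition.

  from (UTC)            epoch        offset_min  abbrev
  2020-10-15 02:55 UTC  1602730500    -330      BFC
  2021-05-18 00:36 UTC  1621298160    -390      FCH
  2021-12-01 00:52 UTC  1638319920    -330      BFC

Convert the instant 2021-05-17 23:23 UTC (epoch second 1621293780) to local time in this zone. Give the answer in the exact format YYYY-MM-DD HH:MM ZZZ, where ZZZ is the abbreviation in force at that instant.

2021-05-17 17:53 BFC

Query: 2021-05-17 23:23 UTC
Rule 1/3 (BFC, -05:30): 2020-10-15 02:55 UTC ≤ query < 2021-05-18 00:36 UTC
23·60 + 23 - 330 = 1073 min
1073 = 0·1440 + 1073; 1073 = 17·60 + 53 → 17:53, same day
→ 2021-05-17 17:53 BFC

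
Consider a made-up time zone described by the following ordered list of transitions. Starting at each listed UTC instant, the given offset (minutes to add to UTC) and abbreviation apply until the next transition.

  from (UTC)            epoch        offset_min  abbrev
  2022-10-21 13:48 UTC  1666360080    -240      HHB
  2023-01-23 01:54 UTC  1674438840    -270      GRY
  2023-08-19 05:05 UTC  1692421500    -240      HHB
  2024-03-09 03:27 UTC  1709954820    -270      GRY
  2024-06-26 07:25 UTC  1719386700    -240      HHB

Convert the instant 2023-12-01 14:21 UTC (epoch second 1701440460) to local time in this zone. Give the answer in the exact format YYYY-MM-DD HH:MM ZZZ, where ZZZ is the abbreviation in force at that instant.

Query: 2023-12-01 14:21 UTC
Rule 3/5 (HHB, -04:00): 2023-08-19 05:05 UTC ≤ query < 2024-03-09 03:27 UTC
14·60 + 21 - 240 = 621 min
621 = 0·1440 + 621; 621 = 10·60 + 21 → 10:21, same day
→ 2023-12-01 10:21 HHB

2023-12-01 10:21 HHB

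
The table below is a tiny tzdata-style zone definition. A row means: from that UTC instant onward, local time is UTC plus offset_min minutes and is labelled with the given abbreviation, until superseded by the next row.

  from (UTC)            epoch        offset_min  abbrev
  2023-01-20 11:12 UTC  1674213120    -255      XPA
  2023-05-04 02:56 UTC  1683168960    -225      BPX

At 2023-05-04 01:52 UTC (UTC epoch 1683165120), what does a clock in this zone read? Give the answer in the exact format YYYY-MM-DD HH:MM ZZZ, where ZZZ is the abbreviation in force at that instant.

2023-05-03 21:37 XPA

Query: 2023-05-04 01:52 UTC
Rule 1/2 (XPA, -04:15): 2023-01-20 11:12 UTC ≤ query < 2023-05-04 02:56 UTC
1·60 + 52 - 255 = -143 min
-143 = -1·1440 + 1297; 1297 = 21·60 + 37 → 21:37, 2023-05-04 - 1 day = 2023-05-03
→ 2023-05-03 21:37 XPA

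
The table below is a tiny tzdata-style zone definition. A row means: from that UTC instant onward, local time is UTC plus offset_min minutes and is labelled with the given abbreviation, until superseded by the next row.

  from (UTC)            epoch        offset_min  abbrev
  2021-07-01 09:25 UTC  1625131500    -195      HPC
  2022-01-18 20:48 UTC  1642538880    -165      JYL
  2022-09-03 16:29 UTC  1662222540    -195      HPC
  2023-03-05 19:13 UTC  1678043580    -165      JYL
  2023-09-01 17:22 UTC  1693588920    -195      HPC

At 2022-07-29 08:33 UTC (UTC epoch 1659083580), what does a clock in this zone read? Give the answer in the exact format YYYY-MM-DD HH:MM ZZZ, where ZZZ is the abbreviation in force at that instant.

Query: 2022-07-29 08:33 UTC
Rule 2/5 (JYL, -02:45): 2022-01-18 20:48 UTC ≤ query < 2022-09-03 16:29 UTC
8·60 + 33 - 165 = 348 min
348 = 0·1440 + 348; 348 = 5·60 + 48 → 05:48, same day
→ 2022-07-29 05:48 JYL

2022-07-29 05:48 JYL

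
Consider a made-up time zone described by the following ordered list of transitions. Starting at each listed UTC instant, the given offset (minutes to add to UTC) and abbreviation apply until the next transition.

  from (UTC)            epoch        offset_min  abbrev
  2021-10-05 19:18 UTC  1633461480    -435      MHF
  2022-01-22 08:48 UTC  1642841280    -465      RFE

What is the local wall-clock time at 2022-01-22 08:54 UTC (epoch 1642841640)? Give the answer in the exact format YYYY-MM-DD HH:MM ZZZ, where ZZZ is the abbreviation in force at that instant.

Query: 2022-01-22 08:54 UTC
Rule 2/2 (RFE, -07:45): 2022-01-22 08:48 UTC ≤ query < +∞
8·60 + 54 - 465 = 69 min
69 = 0·1440 + 69; 69 = 1·60 + 9 → 01:09, same day
→ 2022-01-22 01:09 RFE

2022-01-22 01:09 RFE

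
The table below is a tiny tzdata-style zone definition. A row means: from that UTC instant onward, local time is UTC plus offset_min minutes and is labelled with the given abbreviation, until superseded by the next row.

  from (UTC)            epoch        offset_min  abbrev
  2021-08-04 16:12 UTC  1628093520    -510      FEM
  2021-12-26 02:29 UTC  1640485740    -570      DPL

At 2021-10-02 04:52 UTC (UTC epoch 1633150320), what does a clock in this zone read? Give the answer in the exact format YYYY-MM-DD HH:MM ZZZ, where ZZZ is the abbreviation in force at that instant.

Query: 2021-10-02 04:52 UTC
Rule 1/2 (FEM, -08:30): 2021-08-04 16:12 UTC ≤ query < 2021-12-26 02:29 UTC
4·60 + 52 - 510 = -218 min
-218 = -1·1440 + 1222; 1222 = 20·60 + 22 → 20:22, 2021-10-02 - 1 day = 2021-10-01
→ 2021-10-01 20:22 FEM

2021-10-01 20:22 FEM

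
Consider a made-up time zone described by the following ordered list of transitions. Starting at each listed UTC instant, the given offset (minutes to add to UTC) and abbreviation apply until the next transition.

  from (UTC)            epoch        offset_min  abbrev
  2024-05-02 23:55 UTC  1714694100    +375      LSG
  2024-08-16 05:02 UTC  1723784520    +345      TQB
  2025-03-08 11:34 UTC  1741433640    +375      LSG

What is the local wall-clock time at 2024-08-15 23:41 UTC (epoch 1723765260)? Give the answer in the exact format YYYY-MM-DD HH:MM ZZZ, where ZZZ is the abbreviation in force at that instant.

2024-08-16 05:56 LSG

Query: 2024-08-15 23:41 UTC
Rule 1/3 (LSG, +06:15): 2024-05-02 23:55 UTC ≤ query < 2024-08-16 05:02 UTC
23·60 + 41 + 375 = 1796 min
1796 = 1·1440 + 356; 356 = 5·60 + 56 → 05:56, 2024-08-15 + 1 day = 2024-08-16
→ 2024-08-16 05:56 LSG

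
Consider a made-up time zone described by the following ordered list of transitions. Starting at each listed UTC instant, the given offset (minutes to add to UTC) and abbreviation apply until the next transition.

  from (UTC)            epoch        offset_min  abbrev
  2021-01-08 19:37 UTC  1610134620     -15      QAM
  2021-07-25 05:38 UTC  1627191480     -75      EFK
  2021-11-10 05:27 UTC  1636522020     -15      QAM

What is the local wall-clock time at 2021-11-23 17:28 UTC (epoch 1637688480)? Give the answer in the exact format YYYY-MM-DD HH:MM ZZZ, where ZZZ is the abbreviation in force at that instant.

Query: 2021-11-23 17:28 UTC
Rule 3/3 (QAM, -00:15): 2021-11-10 05:27 UTC ≤ query < +∞
17·60 + 28 - 15 = 1033 min
1033 = 0·1440 + 1033; 1033 = 17·60 + 13 → 17:13, same day
→ 2021-11-23 17:13 QAM

2021-11-23 17:13 QAM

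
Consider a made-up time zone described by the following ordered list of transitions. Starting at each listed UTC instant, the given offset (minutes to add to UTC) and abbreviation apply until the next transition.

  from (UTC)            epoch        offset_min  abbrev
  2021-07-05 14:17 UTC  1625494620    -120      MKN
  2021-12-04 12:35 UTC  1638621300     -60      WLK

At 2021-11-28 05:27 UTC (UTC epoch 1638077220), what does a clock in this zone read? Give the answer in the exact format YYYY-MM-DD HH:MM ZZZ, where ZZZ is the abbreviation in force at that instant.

Query: 2021-11-28 05:27 UTC
Rule 1/2 (MKN, -02:00): 2021-07-05 14:17 UTC ≤ query < 2021-12-04 12:35 UTC
5·60 + 27 - 120 = 207 min
207 = 0·1440 + 207; 207 = 3·60 + 27 → 03:27, same day
→ 2021-11-28 03:27 MKN

2021-11-28 03:27 MKN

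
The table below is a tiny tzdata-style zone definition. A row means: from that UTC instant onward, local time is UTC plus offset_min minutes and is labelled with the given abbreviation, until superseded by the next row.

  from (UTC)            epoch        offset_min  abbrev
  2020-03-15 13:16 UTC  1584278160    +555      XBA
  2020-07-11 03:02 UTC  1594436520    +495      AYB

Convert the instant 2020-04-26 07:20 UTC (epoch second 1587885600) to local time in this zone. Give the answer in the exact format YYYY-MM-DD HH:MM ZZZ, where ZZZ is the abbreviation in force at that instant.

2020-04-26 16:35 XBA

Query: 2020-04-26 07:20 UTC
Rule 1/2 (XBA, +09:15): 2020-03-15 13:16 UTC ≤ query < 2020-07-11 03:02 UTC
7·60 + 20 + 555 = 995 min
995 = 0·1440 + 995; 995 = 16·60 + 35 → 16:35, same day
→ 2020-04-26 16:35 XBA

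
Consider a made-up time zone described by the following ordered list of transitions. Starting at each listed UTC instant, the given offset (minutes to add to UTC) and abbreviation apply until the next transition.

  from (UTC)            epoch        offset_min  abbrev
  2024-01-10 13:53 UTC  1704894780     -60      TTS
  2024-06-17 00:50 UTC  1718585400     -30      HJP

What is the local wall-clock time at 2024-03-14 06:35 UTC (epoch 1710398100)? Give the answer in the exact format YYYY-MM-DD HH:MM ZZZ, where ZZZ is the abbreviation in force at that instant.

2024-03-14 05:35 TTS

Query: 2024-03-14 06:35 UTC
Rule 1/2 (TTS, -01:00): 2024-01-10 13:53 UTC ≤ query < 2024-06-17 00:50 UTC
6·60 + 35 - 60 = 335 min
335 = 0·1440 + 335; 335 = 5·60 + 35 → 05:35, same day
→ 2024-03-14 05:35 TTS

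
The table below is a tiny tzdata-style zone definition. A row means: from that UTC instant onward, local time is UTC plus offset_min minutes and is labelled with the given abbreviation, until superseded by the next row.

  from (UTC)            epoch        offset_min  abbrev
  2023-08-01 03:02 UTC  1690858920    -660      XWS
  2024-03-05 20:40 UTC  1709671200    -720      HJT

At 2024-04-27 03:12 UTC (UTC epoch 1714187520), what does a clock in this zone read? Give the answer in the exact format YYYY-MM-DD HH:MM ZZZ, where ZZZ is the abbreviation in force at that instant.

2024-04-26 15:12 HJT

Query: 2024-04-27 03:12 UTC
Rule 2/2 (HJT, -12:00): 2024-03-05 20:40 UTC ≤ query < +∞
3·60 + 12 - 720 = -528 min
-528 = -1·1440 + 912; 912 = 15·60 + 12 → 15:12, 2024-04-27 - 1 day = 2024-04-26
→ 2024-04-26 15:12 HJT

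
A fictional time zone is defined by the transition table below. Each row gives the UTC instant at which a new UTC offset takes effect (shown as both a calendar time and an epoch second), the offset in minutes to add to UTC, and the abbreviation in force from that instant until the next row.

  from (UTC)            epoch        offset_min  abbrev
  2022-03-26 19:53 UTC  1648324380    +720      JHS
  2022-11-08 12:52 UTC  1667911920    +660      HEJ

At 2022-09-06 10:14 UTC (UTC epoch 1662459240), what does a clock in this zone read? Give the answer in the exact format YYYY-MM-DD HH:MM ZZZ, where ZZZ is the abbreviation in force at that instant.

Query: 2022-09-06 10:14 UTC
Rule 1/2 (JHS, +12:00): 2022-03-26 19:53 UTC ≤ query < 2022-11-08 12:52 UTC
10·60 + 14 + 720 = 1334 min
1334 = 0·1440 + 1334; 1334 = 22·60 + 14 → 22:14, same day
→ 2022-09-06 22:14 JHS

2022-09-06 22:14 JHS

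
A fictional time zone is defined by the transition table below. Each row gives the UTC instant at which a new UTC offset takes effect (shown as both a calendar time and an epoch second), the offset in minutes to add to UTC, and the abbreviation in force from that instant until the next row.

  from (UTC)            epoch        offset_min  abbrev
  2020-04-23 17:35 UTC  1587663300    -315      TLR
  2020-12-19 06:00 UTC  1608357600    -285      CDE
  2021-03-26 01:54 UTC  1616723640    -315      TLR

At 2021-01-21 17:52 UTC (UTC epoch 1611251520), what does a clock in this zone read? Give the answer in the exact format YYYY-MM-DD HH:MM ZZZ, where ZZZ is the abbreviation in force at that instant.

2021-01-21 13:07 CDE

Query: 2021-01-21 17:52 UTC
Rule 2/3 (CDE, -04:45): 2020-12-19 06:00 UTC ≤ query < 2021-03-26 01:54 UTC
17·60 + 52 - 285 = 787 min
787 = 0·1440 + 787; 787 = 13·60 + 7 → 13:07, same day
→ 2021-01-21 13:07 CDE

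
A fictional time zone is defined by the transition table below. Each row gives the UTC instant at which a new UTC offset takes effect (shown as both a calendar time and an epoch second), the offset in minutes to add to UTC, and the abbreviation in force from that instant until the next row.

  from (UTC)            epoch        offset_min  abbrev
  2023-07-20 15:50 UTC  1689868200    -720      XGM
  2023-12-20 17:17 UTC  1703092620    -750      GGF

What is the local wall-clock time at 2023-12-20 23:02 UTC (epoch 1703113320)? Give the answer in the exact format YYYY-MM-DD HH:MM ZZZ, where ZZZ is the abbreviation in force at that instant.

2023-12-20 10:32 GGF

Query: 2023-12-20 23:02 UTC
Rule 2/2 (GGF, -12:30): 2023-12-20 17:17 UTC ≤ query < +∞
23·60 + 2 - 750 = 632 min
632 = 0·1440 + 632; 632 = 10·60 + 32 → 10:32, same day
→ 2023-12-20 10:32 GGF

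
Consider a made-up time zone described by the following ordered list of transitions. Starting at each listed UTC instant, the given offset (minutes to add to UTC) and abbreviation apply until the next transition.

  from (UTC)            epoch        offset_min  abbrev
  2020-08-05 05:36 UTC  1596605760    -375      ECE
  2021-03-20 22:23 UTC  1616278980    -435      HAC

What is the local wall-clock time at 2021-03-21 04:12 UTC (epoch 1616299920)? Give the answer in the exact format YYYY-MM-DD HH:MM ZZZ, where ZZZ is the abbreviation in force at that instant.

Query: 2021-03-21 04:12 UTC
Rule 2/2 (HAC, -07:15): 2021-03-20 22:23 UTC ≤ query < +∞
4·60 + 12 - 435 = -183 min
-183 = -1·1440 + 1257; 1257 = 20·60 + 57 → 20:57, 2021-03-21 - 1 day = 2021-03-20
→ 2021-03-20 20:57 HAC

2021-03-20 20:57 HAC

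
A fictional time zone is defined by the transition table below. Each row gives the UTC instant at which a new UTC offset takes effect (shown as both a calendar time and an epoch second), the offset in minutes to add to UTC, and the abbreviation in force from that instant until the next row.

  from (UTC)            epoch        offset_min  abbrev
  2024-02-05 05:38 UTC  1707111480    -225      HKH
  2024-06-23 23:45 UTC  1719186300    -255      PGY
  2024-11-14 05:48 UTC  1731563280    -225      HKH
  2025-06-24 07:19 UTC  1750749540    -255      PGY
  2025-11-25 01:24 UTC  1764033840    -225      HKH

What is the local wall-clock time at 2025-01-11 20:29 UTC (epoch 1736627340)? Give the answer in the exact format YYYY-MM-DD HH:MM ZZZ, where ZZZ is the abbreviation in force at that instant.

Query: 2025-01-11 20:29 UTC
Rule 3/5 (HKH, -03:45): 2024-11-14 05:48 UTC ≤ query < 2025-06-24 07:19 UTC
20·60 + 29 - 225 = 1004 min
1004 = 0·1440 + 1004; 1004 = 16·60 + 44 → 16:44, same day
→ 2025-01-11 16:44 HKH

2025-01-11 16:44 HKH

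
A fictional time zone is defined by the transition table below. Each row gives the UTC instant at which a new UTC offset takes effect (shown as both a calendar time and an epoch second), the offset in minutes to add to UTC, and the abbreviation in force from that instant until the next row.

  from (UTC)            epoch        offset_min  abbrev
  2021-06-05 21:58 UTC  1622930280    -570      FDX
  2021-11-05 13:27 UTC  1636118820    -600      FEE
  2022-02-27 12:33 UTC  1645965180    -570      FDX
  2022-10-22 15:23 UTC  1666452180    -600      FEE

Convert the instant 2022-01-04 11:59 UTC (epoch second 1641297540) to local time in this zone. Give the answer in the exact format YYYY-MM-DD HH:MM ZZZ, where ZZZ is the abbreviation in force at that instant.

2022-01-04 01:59 FEE

Query: 2022-01-04 11:59 UTC
Rule 2/4 (FEE, -10:00): 2021-11-05 13:27 UTC ≤ query < 2022-02-27 12:33 UTC
11·60 + 59 - 600 = 119 min
119 = 0·1440 + 119; 119 = 1·60 + 59 → 01:59, same day
→ 2022-01-04 01:59 FEE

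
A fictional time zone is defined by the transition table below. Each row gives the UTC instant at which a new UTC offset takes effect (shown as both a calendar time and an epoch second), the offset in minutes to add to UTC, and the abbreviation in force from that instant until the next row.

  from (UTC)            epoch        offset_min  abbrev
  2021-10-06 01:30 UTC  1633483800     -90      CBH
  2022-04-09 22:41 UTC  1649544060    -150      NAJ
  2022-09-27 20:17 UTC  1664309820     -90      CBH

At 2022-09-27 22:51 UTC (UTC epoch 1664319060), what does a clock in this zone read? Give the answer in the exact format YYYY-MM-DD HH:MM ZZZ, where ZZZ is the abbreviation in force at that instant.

2022-09-27 21:21 CBH

Query: 2022-09-27 22:51 UTC
Rule 3/3 (CBH, -01:30): 2022-09-27 20:17 UTC ≤ query < +∞
22·60 + 51 - 90 = 1281 min
1281 = 0·1440 + 1281; 1281 = 21·60 + 21 → 21:21, same day
→ 2022-09-27 21:21 CBH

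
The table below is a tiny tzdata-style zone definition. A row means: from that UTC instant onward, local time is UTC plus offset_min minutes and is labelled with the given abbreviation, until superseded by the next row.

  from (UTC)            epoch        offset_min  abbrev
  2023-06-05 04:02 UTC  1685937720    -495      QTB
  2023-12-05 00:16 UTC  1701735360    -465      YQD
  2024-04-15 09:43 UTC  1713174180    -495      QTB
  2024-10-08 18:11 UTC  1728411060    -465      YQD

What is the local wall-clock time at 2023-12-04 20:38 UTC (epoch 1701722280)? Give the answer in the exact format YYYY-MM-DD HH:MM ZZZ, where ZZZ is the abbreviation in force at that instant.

Query: 2023-12-04 20:38 UTC
Rule 1/4 (QTB, -08:15): 2023-06-05 04:02 UTC ≤ query < 2023-12-05 00:16 UTC
20·60 + 38 - 495 = 743 min
743 = 0·1440 + 743; 743 = 12·60 + 23 → 12:23, same day
→ 2023-12-04 12:23 QTB

2023-12-04 12:23 QTB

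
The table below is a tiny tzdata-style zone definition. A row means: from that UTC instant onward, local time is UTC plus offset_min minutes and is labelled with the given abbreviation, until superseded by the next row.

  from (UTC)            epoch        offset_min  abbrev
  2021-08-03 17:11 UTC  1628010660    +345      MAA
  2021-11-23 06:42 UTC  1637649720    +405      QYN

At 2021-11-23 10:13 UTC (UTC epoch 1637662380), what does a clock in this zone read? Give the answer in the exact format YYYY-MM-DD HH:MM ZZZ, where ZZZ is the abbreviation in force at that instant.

2021-11-23 16:58 QYN

Query: 2021-11-23 10:13 UTC
Rule 2/2 (QYN, +06:45): 2021-11-23 06:42 UTC ≤ query < +∞
10·60 + 13 + 405 = 1018 min
1018 = 0·1440 + 1018; 1018 = 16·60 + 58 → 16:58, same day
→ 2021-11-23 16:58 QYN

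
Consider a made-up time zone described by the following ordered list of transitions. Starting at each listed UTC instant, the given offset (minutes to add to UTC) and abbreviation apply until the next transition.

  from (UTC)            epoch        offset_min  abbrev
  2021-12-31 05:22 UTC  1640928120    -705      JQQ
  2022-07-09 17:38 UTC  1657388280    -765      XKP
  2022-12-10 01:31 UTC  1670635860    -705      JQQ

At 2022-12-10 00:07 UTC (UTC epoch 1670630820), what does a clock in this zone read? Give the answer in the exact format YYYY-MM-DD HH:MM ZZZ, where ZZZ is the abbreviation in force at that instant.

Query: 2022-12-10 00:07 UTC
Rule 2/3 (XKP, -12:45): 2022-07-09 17:38 UTC ≤ query < 2022-12-10 01:31 UTC
0·60 + 7 - 765 = -758 min
-758 = -1·1440 + 682; 682 = 11·60 + 22 → 11:22, 2022-12-10 - 1 day = 2022-12-09
→ 2022-12-09 11:22 XKP

2022-12-09 11:22 XKP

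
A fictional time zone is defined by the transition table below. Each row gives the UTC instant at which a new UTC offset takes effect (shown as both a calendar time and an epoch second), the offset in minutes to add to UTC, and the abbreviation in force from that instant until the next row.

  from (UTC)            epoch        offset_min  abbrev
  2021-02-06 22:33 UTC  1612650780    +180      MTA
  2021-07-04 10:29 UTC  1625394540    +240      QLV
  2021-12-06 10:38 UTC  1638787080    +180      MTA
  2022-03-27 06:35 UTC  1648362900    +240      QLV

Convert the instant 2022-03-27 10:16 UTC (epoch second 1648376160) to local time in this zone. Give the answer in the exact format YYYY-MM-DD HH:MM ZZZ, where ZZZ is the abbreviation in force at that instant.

2022-03-27 14:16 QLV

Query: 2022-03-27 10:16 UTC
Rule 4/4 (QLV, +04:00): 2022-03-27 06:35 UTC ≤ query < +∞
10·60 + 16 + 240 = 856 min
856 = 0·1440 + 856; 856 = 14·60 + 16 → 14:16, same day
→ 2022-03-27 14:16 QLV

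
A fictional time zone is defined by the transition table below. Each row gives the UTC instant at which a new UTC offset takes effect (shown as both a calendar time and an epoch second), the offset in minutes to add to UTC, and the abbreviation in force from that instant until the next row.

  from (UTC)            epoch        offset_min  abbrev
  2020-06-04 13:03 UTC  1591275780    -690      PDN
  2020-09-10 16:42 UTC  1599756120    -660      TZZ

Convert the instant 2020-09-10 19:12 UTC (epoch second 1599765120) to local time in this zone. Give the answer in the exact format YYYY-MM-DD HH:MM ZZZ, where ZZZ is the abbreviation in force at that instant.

Query: 2020-09-10 19:12 UTC
Rule 2/2 (TZZ, -11:00): 2020-09-10 16:42 UTC ≤ query < +∞
19·60 + 12 - 660 = 492 min
492 = 0·1440 + 492; 492 = 8·60 + 12 → 08:12, same day
→ 2020-09-10 08:12 TZZ

2020-09-10 08:12 TZZ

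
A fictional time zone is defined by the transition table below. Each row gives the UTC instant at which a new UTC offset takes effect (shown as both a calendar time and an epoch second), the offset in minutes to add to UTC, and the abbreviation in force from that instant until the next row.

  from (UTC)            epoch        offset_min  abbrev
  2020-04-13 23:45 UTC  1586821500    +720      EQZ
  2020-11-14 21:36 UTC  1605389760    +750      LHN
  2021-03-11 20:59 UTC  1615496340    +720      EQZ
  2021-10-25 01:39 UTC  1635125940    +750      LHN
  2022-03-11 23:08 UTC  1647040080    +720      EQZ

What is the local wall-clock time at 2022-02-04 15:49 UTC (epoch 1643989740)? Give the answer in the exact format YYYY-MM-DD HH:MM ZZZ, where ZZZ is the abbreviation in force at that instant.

2022-02-05 04:19 LHN

Query: 2022-02-04 15:49 UTC
Rule 4/5 (LHN, +12:30): 2021-10-25 01:39 UTC ≤ query < 2022-03-11 23:08 UTC
15·60 + 49 + 750 = 1699 min
1699 = 1·1440 + 259; 259 = 4·60 + 19 → 04:19, 2022-02-04 + 1 day = 2022-02-05
→ 2022-02-05 04:19 LHN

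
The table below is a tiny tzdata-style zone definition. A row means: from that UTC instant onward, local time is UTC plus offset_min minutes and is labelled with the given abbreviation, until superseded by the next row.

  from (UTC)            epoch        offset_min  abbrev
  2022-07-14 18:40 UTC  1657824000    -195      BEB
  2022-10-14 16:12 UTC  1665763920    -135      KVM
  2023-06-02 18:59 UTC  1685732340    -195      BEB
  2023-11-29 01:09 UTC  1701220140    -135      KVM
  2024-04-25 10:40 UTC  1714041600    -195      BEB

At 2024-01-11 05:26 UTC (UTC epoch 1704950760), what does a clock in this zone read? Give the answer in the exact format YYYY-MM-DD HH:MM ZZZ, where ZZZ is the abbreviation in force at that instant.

2024-01-11 03:11 KVM

Query: 2024-01-11 05:26 UTC
Rule 4/5 (KVM, -02:15): 2023-11-29 01:09 UTC ≤ query < 2024-04-25 10:40 UTC
5·60 + 26 - 135 = 191 min
191 = 0·1440 + 191; 191 = 3·60 + 11 → 03:11, same day
→ 2024-01-11 03:11 KVM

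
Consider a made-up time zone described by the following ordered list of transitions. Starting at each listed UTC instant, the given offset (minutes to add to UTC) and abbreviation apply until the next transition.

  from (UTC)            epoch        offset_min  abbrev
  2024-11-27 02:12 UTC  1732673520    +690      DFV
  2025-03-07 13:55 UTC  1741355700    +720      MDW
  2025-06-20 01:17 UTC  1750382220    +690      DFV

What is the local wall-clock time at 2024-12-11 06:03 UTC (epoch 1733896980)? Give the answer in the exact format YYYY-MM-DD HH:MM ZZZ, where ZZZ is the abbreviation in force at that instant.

2024-12-11 17:33 DFV

Query: 2024-12-11 06:03 UTC
Rule 1/3 (DFV, +11:30): 2024-11-27 02:12 UTC ≤ query < 2025-03-07 13:55 UTC
6·60 + 3 + 690 = 1053 min
1053 = 0·1440 + 1053; 1053 = 17·60 + 33 → 17:33, same day
→ 2024-12-11 17:33 DFV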